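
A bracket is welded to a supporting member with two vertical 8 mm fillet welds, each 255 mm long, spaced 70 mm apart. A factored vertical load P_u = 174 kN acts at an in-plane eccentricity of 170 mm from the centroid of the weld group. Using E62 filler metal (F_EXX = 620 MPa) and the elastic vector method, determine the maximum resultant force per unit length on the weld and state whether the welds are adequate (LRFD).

f_max ≈ 1290 N/mm; adequate

Total weld length L_w = 510 mm. Treat welds as unit-width lines.
Polar moment about centroid: J = 2[d³/12 + d(b/2)²] = 2[255³/12 + 255×35²] = 3388000 mm³.
Direct shear f_v = P/L_w = 174×10³ / 510 = 341.2 N/mm (vertical).
Torsion M = P·e = 174×10³ × 170 = 29580000 N·mm.
Critical point at (x, y) = (35, 127.5) from centroid. f_tx = M·y/J = 1113 N/mm; f_ty = M·x/J = 305.6 N/mm.
Resultant f_max = √[f_tx² + (f_v + f_ty)²] = √[1113² + (341.2 + 305.6)²] = 1287 N/mm.
Capacity per unit length: φr_n = 0.75 × 0.6 × 620 × (0.707 × 8) = 1578 N/mm.
1287 ≤ 1578 → adequate.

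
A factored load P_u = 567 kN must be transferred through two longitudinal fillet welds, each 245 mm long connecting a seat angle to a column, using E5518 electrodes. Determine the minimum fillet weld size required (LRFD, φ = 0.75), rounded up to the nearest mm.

E55XX → F_EXX = 550 MPa.
Total weld length L = 490 mm.
Required throat t_e = P_u / (φ × 0.6 F_EXX × L) = 567 / (0.75 × 0.6 × 550 × 490 × 10⁻³) = 4.675 mm.
Required leg w = t_e / 0.707 = 6.613 mm → use 7 mm.

w = 7 mm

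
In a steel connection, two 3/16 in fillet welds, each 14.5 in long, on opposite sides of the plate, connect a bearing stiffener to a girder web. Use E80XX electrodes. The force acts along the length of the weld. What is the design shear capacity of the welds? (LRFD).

E80XX → F_EXX = 80 ksi.
Effective throat t_e = 0.707 × 0.1875 = 0.1326 in.
Total length L = 29 in; A_we = 0.1326 × 29 = 3.844 in².
F_nw = 0.6 F_EXX = 0.6 × 80 = 48 ksi.
φR_n = 0.75 × 48 × 3.844 = 138.4 kips.

φR_n ≈ 138 kips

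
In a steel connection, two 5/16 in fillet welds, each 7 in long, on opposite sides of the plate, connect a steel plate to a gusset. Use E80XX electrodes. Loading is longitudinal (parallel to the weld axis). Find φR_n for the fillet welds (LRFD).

φR_n ≈ 111 kip

E80XX → F_EXX = 80 ksi.
Effective throat t_e = 0.707 × 0.3125 = 0.2209 in.
Total length L = 14 in; A_we = 0.2209 × 14 = 3.093 in².
F_nw = 0.6 F_EXX = 0.6 × 80 = 48 ksi.
φR_n = 0.75 × 48 × 3.093 = 111.4 kip.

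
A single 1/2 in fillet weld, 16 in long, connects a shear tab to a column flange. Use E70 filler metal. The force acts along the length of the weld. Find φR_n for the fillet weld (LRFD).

E70XX → F_EXX = 70 ksi.
Effective throat t_e = 0.707 × 0.5 = 0.3535 in.
Total length L = 16 in; A_we = 0.3535 × 16 = 5.656 in².
F_nw = 0.6 F_EXX = 0.6 × 70 = 42 ksi.
φR_n = 0.75 × 42 × 5.656 = 178.2 kips.

φR_n ≈ 178 kips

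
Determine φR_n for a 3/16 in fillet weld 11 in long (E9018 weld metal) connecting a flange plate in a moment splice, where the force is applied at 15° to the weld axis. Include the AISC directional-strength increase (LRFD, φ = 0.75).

φR_n ≈ 62.9 kip

E90XX → F_EXX = 90 ksi.
t_e = 0.707 × 0.1875 = 0.1326 in; A_we = 0.1326 × 11 = 1.458 in².
Directional factor: 1.0 + 0.5 sin^1.5(15°) = 1.066.
F_nw = 0.6 × 90 × 1.066 = 57.56 ksi.
φR_n = 0.75 × 57.56 × 1.458 = 62.94 kip.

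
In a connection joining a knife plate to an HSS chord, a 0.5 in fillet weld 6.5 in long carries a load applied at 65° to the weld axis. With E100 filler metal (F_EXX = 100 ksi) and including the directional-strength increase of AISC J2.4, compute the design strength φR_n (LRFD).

φR_n ≈ 148 kip

t_e = 0.707 × 0.5 = 0.3535 in; A_we = 0.3535 × 6.5 = 2.298 in².
Directional factor: 1.0 + 0.5 sin^1.5(65°) = 1.431.
F_nw = 0.6 × 100 × 1.431 = 85.88 ksi.
φR_n = 0.75 × 85.88 × 2.298 = 148 kip.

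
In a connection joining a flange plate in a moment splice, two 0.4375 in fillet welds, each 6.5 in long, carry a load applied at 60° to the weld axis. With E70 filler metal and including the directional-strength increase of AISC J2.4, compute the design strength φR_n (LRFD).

φR_n ≈ 178 kip

E70XX → F_EXX = 70 ksi.
t_e = 0.707 × 0.4375 = 0.3093 in; A_we = 0.3093 × 13 = 4.021 in².
Directional factor: 1.0 + 0.5 sin^1.5(60°) = 1.403.
F_nw = 0.6 × 70 × 1.403 = 58.92 ksi.
φR_n = 0.75 × 58.92 × 4.021 = 177.7 kip.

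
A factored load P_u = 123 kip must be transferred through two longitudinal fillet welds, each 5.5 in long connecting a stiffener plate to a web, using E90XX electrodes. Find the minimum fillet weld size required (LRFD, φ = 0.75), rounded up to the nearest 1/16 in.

w = 7/16 in

E90XX → F_EXX = 90 ksi.
Total weld length L = 11 in.
Required throat t_e = P_u / (φ × 0.6 F_EXX × L) = 123 / (0.75 × 0.6 × 90 × 11) = 0.2761 in.
Required leg w = t_e / 0.707 = 0.3905 in → use 7/16 in.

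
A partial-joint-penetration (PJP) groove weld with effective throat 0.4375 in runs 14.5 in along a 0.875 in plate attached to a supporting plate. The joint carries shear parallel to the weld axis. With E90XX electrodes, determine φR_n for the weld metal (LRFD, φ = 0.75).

φR_n ≈ 257 kips

E90XX → F_EXX = 90 ksi.
Effective throat (given) t_e = 0.4375 in.
A_we = 0.4375 × 14.5 = 6.344 in².
F_nw = 0.6 F_EXX = 54 ksi.
φR_n = 0.75 × 54 × 6.344 = 256.9 kips.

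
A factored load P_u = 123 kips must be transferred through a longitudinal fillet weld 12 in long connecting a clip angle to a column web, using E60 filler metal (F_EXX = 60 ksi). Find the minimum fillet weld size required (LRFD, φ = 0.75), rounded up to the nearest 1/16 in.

Total weld length L = 12 in.
Required throat t_e = P_u / (φ × 0.6 F_EXX × L) = 123 / (0.75 × 0.6 × 60 × 12) = 0.3796 in.
Required leg w = t_e / 0.707 = 0.537 in → use 9/16 in.

w = 9/16 in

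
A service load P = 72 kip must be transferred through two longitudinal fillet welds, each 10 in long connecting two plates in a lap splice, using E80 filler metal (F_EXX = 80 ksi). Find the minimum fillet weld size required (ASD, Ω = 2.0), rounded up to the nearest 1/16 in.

w = 1/4 in

Total weld length L = 20 in.
Required throat t_e = P × Ω / (0.6 F_EXX × L) = 72 × 2.0 / (0.6 × 80 × 20) = 0.15 in.
Required leg w = t_e / 0.707 = 0.2122 in → use 1/4 in.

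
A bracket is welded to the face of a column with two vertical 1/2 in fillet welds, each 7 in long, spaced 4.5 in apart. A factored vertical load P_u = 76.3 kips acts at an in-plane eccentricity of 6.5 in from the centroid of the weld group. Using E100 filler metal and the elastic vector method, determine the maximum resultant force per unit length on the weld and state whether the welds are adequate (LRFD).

E100XX → F_EXX = 100 ksi.
Total weld length L_w = 14 in. Treat welds as unit-width lines.
Polar moment about centroid: J = 2[d³/12 + d(b/2)²] = 2[7³/12 + 7×2.25²] = 128 in³.
Direct shear f_v = P/L_w = 76.3 / 14 = 5.45 kip/in (vertical).
Torsion M = P·e = 76.3 × 6.5 = 495.95 kip·in.
Critical point at (x, y) = (2.25, 3.5) from centroid. f_tx = M·y/J = 13.56 kip/in; f_ty = M·x/J = 8.715 kip/in.
Resultant f_max = √[f_tx² + (f_v + f_ty)²] = √[13.56² + (5.45 + 8.715)²] = 19.61 kip/in.
Capacity per unit length: φr_n = 0.75 × 0.6 × 100 × (0.707 × 0.5) = 15.91 kip/in.
19.61 > 15.91 → NOT adequate.

f_max ≈ 19.6 kip/in; NOT adequate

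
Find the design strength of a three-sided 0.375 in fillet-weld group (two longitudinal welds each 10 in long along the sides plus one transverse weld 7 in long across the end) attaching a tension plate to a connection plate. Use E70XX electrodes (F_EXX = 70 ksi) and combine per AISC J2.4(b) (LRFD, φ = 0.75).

φR_n ≈ 230 kip

t_e = 0.707 × 0.375 = 0.2651 in.
R_nwl = 0.6 × 70 × 0.2651 × 20 = 222.7 kip (longitudinal, 2 welds).
R_nwt = 0.6 × 70 × 0.2651 × 7 = 77.95 kip (transverse, base value).
(i) R_nwl + R_nwt = 300.7 kip; (ii) 0.85 R_nwl + 1.5 R_nwt = 306.2 kip.
R_n = max = 306.2 kip [governs: (ii)]; φR_n = 229.7 kip.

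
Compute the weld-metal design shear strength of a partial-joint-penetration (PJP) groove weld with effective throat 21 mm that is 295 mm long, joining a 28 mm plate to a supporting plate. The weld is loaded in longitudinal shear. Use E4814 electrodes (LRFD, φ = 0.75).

φR_n ≈ 1340 kN

E48XX → F_EXX = 480 MPa.
Effective throat (given) t_e = 21 mm.
A_we = 21 × 295 = 6195 mm².
F_nw = 0.6 F_EXX = 288 MPa.
φR_n = 0.75 × 288 × 6195 × 10⁻³ = 1338 kN.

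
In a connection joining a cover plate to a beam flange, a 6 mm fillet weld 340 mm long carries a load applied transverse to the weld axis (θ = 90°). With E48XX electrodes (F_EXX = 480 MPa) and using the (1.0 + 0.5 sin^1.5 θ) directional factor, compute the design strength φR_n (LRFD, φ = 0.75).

φR_n ≈ 467 kN

t_e = 0.707 × 6 = 4.242 mm; A_we = 4.242 × 340 = 1442 mm².
Directional factor: 1.0 + 0.5 sin^1.5(90°) = 1.5.
F_nw = 0.6 × 480 × 1.5 = 432 MPa.
φR_n = 0.75 × 432 × 1442 × 10⁻³ = 467.3 kN.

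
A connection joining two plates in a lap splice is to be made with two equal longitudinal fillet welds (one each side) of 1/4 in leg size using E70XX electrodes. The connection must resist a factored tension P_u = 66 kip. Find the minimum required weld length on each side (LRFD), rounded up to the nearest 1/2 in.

E70XX → F_EXX = 70 ksi.
Throat t_e = 0.707 × 0.25 = 0.1767 in.
φr_n = 0.75 × 0.6 × 70 × 0.1767 = 5.568 kip/in.
L_req = P_u / φr_n = 66 / 5.568 = 11.85 in total.
Per side: 11.85 / 2 = 5.927 in.
Round up → use L = 6 in on each side.

L = 6 in on each side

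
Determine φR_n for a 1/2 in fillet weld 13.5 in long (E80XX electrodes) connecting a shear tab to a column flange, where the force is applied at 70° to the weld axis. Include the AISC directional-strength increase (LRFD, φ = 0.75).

E80XX → F_EXX = 80 ksi.
t_e = 0.707 × 0.5 = 0.3535 in; A_we = 0.3535 × 13.5 = 4.772 in².
Directional factor: 1.0 + 0.5 sin^1.5(70°) = 1.455.
F_nw = 0.6 × 80 × 1.455 = 69.86 ksi.
φR_n = 0.75 × 69.86 × 4.772 = 250 kip.

φR_n ≈ 250 kip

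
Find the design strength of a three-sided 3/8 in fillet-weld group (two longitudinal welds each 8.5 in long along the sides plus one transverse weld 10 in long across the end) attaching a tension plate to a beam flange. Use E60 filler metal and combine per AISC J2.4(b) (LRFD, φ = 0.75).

φR_n ≈ 211 kips

E60XX → F_EXX = 60 ksi.
t_e = 0.707 × 0.375 = 0.2651 in.
R_nwl = 0.6 × 60 × 0.2651 × 17 = 162.3 kips (longitudinal, 2 welds).
R_nwt = 0.6 × 60 × 0.2651 × 10 = 95.44 kips (transverse, base value).
(i) R_nwl + R_nwt = 257.7 kips; (ii) 0.85 R_nwl + 1.5 R_nwt = 281.1 kips.
R_n = max = 281.1 kips [governs: (ii)]; φR_n = 210.8 kips.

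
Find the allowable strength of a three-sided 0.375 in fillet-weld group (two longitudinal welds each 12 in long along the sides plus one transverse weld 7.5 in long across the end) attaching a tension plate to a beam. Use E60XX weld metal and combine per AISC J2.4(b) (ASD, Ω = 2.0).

R_n/Ω ≈ 151 kip

E60XX → F_EXX = 60 ksi.
t_e = 0.707 × 0.375 = 0.2651 in.
R_nwl = 0.6 × 60 × 0.2651 × 24 = 229.1 kip (longitudinal, 2 welds).
R_nwt = 0.6 × 60 × 0.2651 × 7.5 = 71.58 kip (transverse, base value).
(i) R_nwl + R_nwt = 300.7 kip; (ii) 0.85 R_nwl + 1.5 R_nwt = 302.1 kip.
R_n = max = 302.1 kip [governs: (ii)]; R_n/Ω = 151 kip.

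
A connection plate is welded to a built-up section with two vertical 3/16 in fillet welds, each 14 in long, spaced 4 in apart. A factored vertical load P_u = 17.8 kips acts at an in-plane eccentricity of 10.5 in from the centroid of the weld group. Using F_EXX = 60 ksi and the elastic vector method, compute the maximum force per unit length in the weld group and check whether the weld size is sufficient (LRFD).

Total weld length L_w = 28 in. Treat welds as unit-width lines.
Polar moment about centroid: J = 2[d³/12 + d(b/2)²] = 2[14³/12 + 14×2²] = 569.3 in³.
Direct shear f_v = P/L_w = 17.8 / 28 = 0.6357 kip/in (vertical).
Torsion M = P·e = 17.8 × 10.5 = 186.9 kip·in.
Critical point at (x, y) = (2, 7) from centroid. f_tx = M·y/J = 2.298 kip/in; f_ty = M·x/J = 0.6566 kip/in.
Resultant f_max = √[f_tx² + (f_v + f_ty)²] = √[2.298² + (0.6357 + 0.6566)²] = 2.636 kip/in.
Capacity per unit length: φr_n = 0.75 × 0.6 × 60 × (0.707 × 0.1875) = 3.579 kip/in.
2.636 ≤ 3.579 → adequate.

f_max ≈ 2.64 kip/in; adequate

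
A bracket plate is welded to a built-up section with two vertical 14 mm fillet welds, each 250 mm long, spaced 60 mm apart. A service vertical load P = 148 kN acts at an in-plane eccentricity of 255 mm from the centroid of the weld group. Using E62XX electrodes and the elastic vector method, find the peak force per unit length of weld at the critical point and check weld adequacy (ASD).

f_max ≈ 1680 N/mm; adequate

E62XX → F_EXX = 620 MPa.
Total weld length L_w = 500 mm. Treat welds as unit-width lines.
Polar moment about centroid: J = 2[d³/12 + d(b/2)²] = 2[250³/12 + 250×30²] = 3054000 mm³.
Direct shear f_v = P/L_w = 148×10³ / 500 = 296 N/mm (vertical).
Torsion M = P·e = 148×10³ × 255 = 37740000 N·mm.
Critical point at (x, y) = (30, 125) from centroid. f_tx = M·y/J = 1545 N/mm; f_ty = M·x/J = 370.7 N/mm.
Resultant f_max = √[f_tx² + (f_v + f_ty)²] = √[1545² + (296 + 370.7)²] = 1682 N/mm.
Capacity per unit length: r_n/Ω = (1/2.0) × 0.6 × 620 × (0.707 × 14) = 1841 N/mm.
1682 ≤ 1841 → adequate.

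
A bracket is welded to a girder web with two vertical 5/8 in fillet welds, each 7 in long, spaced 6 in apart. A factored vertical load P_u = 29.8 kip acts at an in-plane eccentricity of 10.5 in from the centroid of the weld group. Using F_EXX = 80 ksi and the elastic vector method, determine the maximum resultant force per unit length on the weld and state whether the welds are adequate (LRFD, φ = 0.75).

Total weld length L_w = 14 in. Treat welds as unit-width lines.
Polar moment about centroid: J = 2[d³/12 + d(b/2)²] = 2[7³/12 + 7×3²] = 183.2 in³.
Direct shear f_v = P/L_w = 29.8 / 14 = 2.129 kip/in (vertical).
Torsion M = P·e = 29.8 × 10.5 = 312.9 kip·in.
Critical point at (x, y) = (3, 3.5) from centroid. f_tx = M·y/J = 5.979 kip/in; f_ty = M·x/J = 5.125 kip/in.
Resultant f_max = √[f_tx² + (f_v + f_ty)²] = √[5.979² + (2.129 + 5.125)²] = 9.4 kip/in.
Capacity per unit length: φr_n = 0.75 × 0.6 × 80 × (0.707 × 0.625) = 15.91 kip/in.
9.4 ≤ 15.91 → adequate.

f_max ≈ 9.4 kip/in; adequate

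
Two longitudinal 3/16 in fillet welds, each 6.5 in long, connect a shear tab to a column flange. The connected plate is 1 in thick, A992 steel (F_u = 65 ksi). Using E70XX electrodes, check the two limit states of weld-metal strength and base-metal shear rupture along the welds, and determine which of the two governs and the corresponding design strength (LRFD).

φR_n ≈ 54.3 kip (weld metal governs)

E70XX → F_EXX = 70 ksi.
t_e = 0.707 × 0.1875 = 0.1326 in; L = 13 in.
Weld metal: φR_n = 0.75 × 0.6 × 70 × 0.1326 × 13 = 54.28 kip.
Base metal (shear rupture): φR_n = 0.75 × 0.6 × 65 × 1 × 13 = 380.2 kip.
Governing: weld metal.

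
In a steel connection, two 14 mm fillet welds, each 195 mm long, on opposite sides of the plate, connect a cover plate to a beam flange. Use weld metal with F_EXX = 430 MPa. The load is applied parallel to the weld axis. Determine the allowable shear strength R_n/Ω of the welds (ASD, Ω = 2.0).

R_n/Ω ≈ 498 kN

Effective throat t_e = 0.707 × 14 = 9.898 mm.
Total length L = 390 mm; A_we = 9.898 × 390 = 3860 mm².
F_nw = 0.6 F_EXX = 0.6 × 430 = 258 MPa.
R_n = 258 × 3860 × 10⁻³ = 995.9 kN; R_n/Ω = 995.9/2.0 = 498 kN.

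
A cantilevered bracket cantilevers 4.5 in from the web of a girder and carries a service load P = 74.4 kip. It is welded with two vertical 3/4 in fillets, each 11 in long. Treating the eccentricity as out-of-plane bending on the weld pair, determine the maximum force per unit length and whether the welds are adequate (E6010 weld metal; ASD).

E60XX → F_EXX = 60 ksi.
L_w = 2 × 11 = 22 in; section modulus (unit throat) S = 2 × L²/6 = 40.33 in².
Direct shear f_v = P/L_w = 74.4/22 = 3.382 kip/in.
Moment M = P × e = 74.4 × 4.5 = 334.8 kip·in; bending f_b = M/S = 8.301 kip/in.
f_max = √(f_v² + f_b²) = √(3.382² + 8.301²) = 8.963 kip/in.
r_n/Ω = (1/2.0) × 0.6 × 60 × (0.707 × 0.75) = 9.544 kip/in → adequate.

f_max ≈ 8.96 kip/in; adequate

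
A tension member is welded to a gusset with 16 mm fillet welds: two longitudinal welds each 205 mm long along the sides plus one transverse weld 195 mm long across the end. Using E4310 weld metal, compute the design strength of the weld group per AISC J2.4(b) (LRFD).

E43XX → F_EXX = 430 MPa.
t_e = 0.707 × 16 = 11.31 mm.
R_nwl = 0.6 × 430 × 11.31 × 410 × 10⁻³ = 1197 kN (longitudinal, 2 welds).
R_nwt = 0.6 × 430 × 11.31 × 195 × 10⁻³ = 569.1 kN (transverse, base value).
(i) R_nwl + R_nwt = 1766 kN; (ii) 0.85 R_nwl + 1.5 R_nwt = 1871 kN.
R_n = max = 1871 kN [governs: (ii)]; φR_n = 1403 kN.

φR_n ≈ 1400 kN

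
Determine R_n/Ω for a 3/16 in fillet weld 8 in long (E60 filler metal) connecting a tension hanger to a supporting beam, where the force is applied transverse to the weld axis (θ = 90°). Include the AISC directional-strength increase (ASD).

E60XX → F_EXX = 60 ksi.
t_e = 0.707 × 0.1875 = 0.1326 in; A_we = 0.1326 × 8 = 1.06 in².
Directional factor: 1.0 + 0.5 sin^1.5(90°) = 1.5.
F_nw = 0.6 × 60 × 1.5 = 54 ksi.
R_n/Ω = (54 × 1.06) / 2.0 = 28.63 kips.

R_n/Ω ≈ 28.6 kips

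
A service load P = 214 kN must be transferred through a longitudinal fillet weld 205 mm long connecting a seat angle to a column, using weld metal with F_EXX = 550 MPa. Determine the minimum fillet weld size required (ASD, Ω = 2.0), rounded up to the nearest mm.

w = 9 mm

Total weld length L = 205 mm.
Required throat t_e = P × Ω / (0.6 F_EXX × L) = 214 × 2.0 / (0.6 × 550 × 205 × 10⁻³) = 6.327 mm.
Required leg w = t_e / 0.707 = 8.949 mm → use 9 mm.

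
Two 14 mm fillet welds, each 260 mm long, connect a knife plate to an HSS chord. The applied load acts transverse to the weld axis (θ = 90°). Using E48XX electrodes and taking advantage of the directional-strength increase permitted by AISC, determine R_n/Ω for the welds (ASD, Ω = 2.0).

R_n/Ω ≈ 1110 kN

E48XX → F_EXX = 480 MPa.
t_e = 0.707 × 14 = 9.898 mm; A_we = 9.898 × 520 = 5147 mm².
Directional factor: 1.0 + 0.5 sin^1.5(90°) = 1.5.
F_nw = 0.6 × 480 × 1.5 = 432 MPa.
R_n/Ω = (432 × 5147) / 2.0 × 10⁻³ = 1112 kN.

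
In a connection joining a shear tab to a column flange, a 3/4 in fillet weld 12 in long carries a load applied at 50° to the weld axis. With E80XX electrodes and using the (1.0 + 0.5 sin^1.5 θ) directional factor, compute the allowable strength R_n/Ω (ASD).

R_n/Ω ≈ 204 kips

E80XX → F_EXX = 80 ksi.
t_e = 0.707 × 0.75 = 0.5302 in; A_we = 0.5302 × 12 = 6.363 in².
Directional factor: 1.0 + 0.5 sin^1.5(50°) = 1.335.
F_nw = 0.6 × 80 × 1.335 = 64.09 ksi.
R_n/Ω = (64.09 × 6.363) / 2.0 = 203.9 kips.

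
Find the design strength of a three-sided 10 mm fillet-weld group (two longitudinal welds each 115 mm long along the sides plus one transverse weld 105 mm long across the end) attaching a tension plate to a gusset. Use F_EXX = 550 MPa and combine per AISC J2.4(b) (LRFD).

t_e = 0.707 × 10 = 7.07 mm.
R_nwl = 0.6 × 550 × 7.07 × 230 × 10⁻³ = 536.6 kN (longitudinal, 2 welds).
R_nwt = 0.6 × 550 × 7.07 × 105 × 10⁻³ = 245 kN (transverse, base value).
(i) R_nwl + R_nwt = 781.6 kN; (ii) 0.85 R_nwl + 1.5 R_nwt = 823.6 kN.
R_n = max = 823.6 kN [governs: (ii)]; φR_n = 617.7 kN.

φR_n ≈ 618 kN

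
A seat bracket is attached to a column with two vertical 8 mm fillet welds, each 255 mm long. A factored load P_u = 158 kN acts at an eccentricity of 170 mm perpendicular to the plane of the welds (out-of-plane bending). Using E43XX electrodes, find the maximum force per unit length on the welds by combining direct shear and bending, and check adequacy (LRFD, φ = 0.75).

f_max ≈ 1280 N/mm; NOT adequate

E43XX → F_EXX = 430 MPa.
L_w = 2 × 255 = 510 mm; section modulus (unit throat) S = 2 × L²/6 = 21680 mm².
Direct shear f_v = P/L_w = 158×10³/510 = 309.8 N/mm.
Moment M = P × e = 158×10³ × 170 = 26860000 N·mm; bending f_b = M/S = 1239 N/mm.
f_max = √(f_v² + f_b²) = √(309.8² + 1239²) = 1277 N/mm.
φr_n = 0.75 × 0.6 × 430 × (0.707 × 8) = 1094 N/mm → NOT adequate.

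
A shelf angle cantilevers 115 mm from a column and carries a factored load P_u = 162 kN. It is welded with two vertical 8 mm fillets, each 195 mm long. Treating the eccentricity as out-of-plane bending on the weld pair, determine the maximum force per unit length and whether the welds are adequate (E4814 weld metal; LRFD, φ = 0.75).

f_max ≈ 1530 N/mm; NOT adequate

E48XX → F_EXX = 480 MPa.
L_w = 2 × 195 = 390 mm; section modulus (unit throat) S = 2 × L²/6 = 12680 mm².
Direct shear f_v = P/L_w = 162×10³/390 = 415.4 N/mm.
Moment M = P × e = 162×10³ × 115 = 18630000 N·mm; bending f_b = M/S = 1470 N/mm.
f_max = √(f_v² + f_b²) = √(415.4² + 1470²) = 1527 N/mm.
φr_n = 0.75 × 0.6 × 480 × (0.707 × 8) = 1222 N/mm → NOT adequate.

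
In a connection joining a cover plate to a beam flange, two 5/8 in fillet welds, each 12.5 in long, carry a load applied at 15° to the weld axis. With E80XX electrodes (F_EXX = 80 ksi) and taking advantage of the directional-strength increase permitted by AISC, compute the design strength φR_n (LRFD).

φR_n ≈ 424 kip

t_e = 0.707 × 0.625 = 0.4419 in; A_we = 0.4419 × 25 = 11.05 in².
Directional factor: 1.0 + 0.5 sin^1.5(15°) = 1.066.
F_nw = 0.6 × 80 × 1.066 = 51.16 ksi.
φR_n = 0.75 × 51.16 × 11.05 = 423.9 kip.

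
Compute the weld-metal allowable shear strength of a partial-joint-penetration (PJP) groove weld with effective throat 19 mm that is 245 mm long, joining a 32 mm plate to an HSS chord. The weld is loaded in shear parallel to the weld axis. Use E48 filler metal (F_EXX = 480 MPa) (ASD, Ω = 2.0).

Effective throat (given) t_e = 19 mm.
A_we = 19 × 245 = 4655 mm².
F_nw = 0.6 F_EXX = 288 MPa.
R_n/Ω = (288 × 4655) / 2.0 × 10⁻³ = 670.3 kN.

R_n/Ω ≈ 670 kN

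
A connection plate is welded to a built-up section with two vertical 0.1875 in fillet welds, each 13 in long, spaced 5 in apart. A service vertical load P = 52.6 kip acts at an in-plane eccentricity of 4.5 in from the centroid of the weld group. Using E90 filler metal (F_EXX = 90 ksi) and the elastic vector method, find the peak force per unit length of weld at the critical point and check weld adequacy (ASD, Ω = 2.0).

f_max ≈ 4.28 kip/in; NOT adequate

Total weld length L_w = 26 in. Treat welds as unit-width lines.
Polar moment about centroid: J = 2[d³/12 + d(b/2)²] = 2[13³/12 + 13×2.5²] = 528.7 in³.
Direct shear f_v = P/L_w = 52.6 / 26 = 2.023 kip/in (vertical).
Torsion M = P·e = 52.6 × 4.5 = 236.7 kip·in.
Critical point at (x, y) = (2.5, 6.5) from centroid. f_tx = M·y/J = 2.91 kip/in; f_ty = M·x/J = 1.119 kip/in.
Resultant f_max = √[f_tx² + (f_v + f_ty)²] = √[2.91² + (2.023 + 1.119)²] = 4.283 kip/in.
Capacity per unit length: r_n/Ω = (1/2.0) × 0.6 × 90 × (0.707 × 0.1875) = 3.579 kip/in.
4.283 > 3.579 → NOT adequate.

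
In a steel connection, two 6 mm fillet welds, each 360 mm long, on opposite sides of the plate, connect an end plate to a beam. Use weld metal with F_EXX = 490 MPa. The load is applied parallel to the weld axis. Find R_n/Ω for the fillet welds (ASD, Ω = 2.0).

R_n/Ω ≈ 449 kN

Effective throat t_e = 0.707 × 6 = 4.242 mm.
Total length L = 720 mm; A_we = 4.242 × 720 = 3054 mm².
F_nw = 0.6 F_EXX = 0.6 × 490 = 294 MPa.
R_n = 294 × 3054 × 10⁻³ = 897.9 kN; R_n/Ω = 897.9/2.0 = 449 kN.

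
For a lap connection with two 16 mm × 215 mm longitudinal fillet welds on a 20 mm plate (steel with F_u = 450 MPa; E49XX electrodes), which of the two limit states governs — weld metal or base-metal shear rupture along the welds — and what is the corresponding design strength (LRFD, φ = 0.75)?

φR_n ≈ 1070 kN (weld metal governs)

E49XX → F_EXX = 490 MPa.
t_e = 0.707 × 16 = 11.31 mm; L = 430 mm.
Weld metal: φR_n = 0.75 × 0.6 × 490 × 11.31 × 430 × 10⁻³ = 1073 kN.
Base metal (shear rupture): φR_n = 0.75 × 0.6 × 450 × 20 × 430 × 10⁻³ = 1742 kN.
Governing: weld metal.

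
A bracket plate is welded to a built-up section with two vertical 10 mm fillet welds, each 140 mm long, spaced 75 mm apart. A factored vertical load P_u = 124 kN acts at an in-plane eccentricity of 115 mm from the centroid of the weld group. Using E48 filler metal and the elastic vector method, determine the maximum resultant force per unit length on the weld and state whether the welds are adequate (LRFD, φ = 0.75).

E48XX → F_EXX = 480 MPa.
Total weld length L_w = 280 mm. Treat welds as unit-width lines.
Polar moment about centroid: J = 2[d³/12 + d(b/2)²] = 2[140³/12 + 140×37.5²] = 851100 mm³.
Direct shear f_v = P/L_w = 124×10³ / 280 = 442.9 N/mm (vertical).
Torsion M = P·e = 124×10³ × 115 = 14260000 N·mm.
Critical point at (x, y) = (37.5, 70) from centroid. f_tx = M·y/J = 1173 N/mm; f_ty = M·x/J = 628.3 N/mm.
Resultant f_max = √[f_tx² + (f_v + f_ty)²] = √[1173² + (442.9 + 628.3)²] = 1588 N/mm.
Capacity per unit length: φr_n = 0.75 × 0.6 × 480 × (0.707 × 10) = 1527 N/mm.
1588 > 1527 → NOT adequate.

f_max ≈ 1590 N/mm; NOT adequate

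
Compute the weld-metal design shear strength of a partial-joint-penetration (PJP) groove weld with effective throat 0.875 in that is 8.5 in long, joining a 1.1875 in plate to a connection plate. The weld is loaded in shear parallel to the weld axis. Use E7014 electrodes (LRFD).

E70XX → F_EXX = 70 ksi.
Effective throat (given) t_e = 0.875 in.
A_we = 0.875 × 8.5 = 7.438 in².
F_nw = 0.6 F_EXX = 42 ksi.
φR_n = 0.75 × 42 × 7.438 = 234.3 kip.

φR_n ≈ 234 kip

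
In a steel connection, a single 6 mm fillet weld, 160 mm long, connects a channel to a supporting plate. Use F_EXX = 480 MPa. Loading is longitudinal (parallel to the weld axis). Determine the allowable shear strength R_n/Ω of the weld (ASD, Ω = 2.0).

R_n/Ω ≈ 97.7 kN

Effective throat t_e = 0.707 × 6 = 4.242 mm.
Total length L = 160 mm; A_we = 4.242 × 160 = 678.7 mm².
F_nw = 0.6 F_EXX = 0.6 × 480 = 288 MPa.
R_n = 288 × 678.7 × 10⁻³ = 195.5 kN; R_n/Ω = 195.5/2.0 = 97.74 kN.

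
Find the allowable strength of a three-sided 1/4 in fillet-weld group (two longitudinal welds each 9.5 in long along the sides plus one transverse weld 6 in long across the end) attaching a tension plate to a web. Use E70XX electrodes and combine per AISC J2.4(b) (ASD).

E70XX → F_EXX = 70 ksi.
t_e = 0.707 × 0.25 = 0.1767 in.
R_nwl = 0.6 × 70 × 0.1767 × 19 = 141 kips (longitudinal, 2 welds).
R_nwt = 0.6 × 70 × 0.1767 × 6 = 44.54 kips (transverse, base value).
(i) R_nwl + R_nwt = 185.6 kips; (ii) 0.85 R_nwl + 1.5 R_nwt = 186.7 kips.
R_n = max = 186.7 kips [governs: (ii)]; R_n/Ω = 93.35 kips.

R_n/Ω ≈ 93.4 kips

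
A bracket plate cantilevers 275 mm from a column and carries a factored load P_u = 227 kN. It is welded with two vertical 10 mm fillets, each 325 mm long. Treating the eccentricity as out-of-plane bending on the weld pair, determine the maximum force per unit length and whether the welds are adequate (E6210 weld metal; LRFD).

E62XX → F_EXX = 620 MPa.
L_w = 2 × 325 = 650 mm; section modulus (unit throat) S = 2 × L²/6 = 35210 mm².
Direct shear f_v = P/L_w = 227×10³/650 = 349.2 N/mm.
Moment M = P × e = 227×10³ × 275 = 62425000 N·mm; bending f_b = M/S = 1773 N/mm.
f_max = √(f_v² + f_b²) = √(349.2² + 1773²) = 1807 N/mm.
φr_n = 0.75 × 0.6 × 620 × (0.707 × 10) = 1973 N/mm → adequate.

f_max ≈ 1810 N/mm; adequate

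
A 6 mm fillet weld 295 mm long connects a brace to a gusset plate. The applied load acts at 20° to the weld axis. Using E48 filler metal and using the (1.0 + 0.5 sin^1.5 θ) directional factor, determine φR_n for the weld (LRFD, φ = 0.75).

φR_n ≈ 297 kN

E48XX → F_EXX = 480 MPa.
t_e = 0.707 × 6 = 4.242 mm; A_we = 4.242 × 295 = 1251 mm².
Directional factor: 1.0 + 0.5 sin^1.5(20°) = 1.1.
F_nw = 0.6 × 480 × 1.1 = 316.8 MPa.
φR_n = 0.75 × 316.8 × 1251 × 10⁻³ = 297.3 kN.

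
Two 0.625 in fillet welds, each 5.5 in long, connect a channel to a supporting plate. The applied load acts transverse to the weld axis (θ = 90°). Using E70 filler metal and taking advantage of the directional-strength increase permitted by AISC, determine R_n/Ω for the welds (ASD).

R_n/Ω ≈ 153 kips

E70XX → F_EXX = 70 ksi.
t_e = 0.707 × 0.625 = 0.4419 in; A_we = 0.4419 × 11 = 4.861 in².
Directional factor: 1.0 + 0.5 sin^1.5(90°) = 1.5.
F_nw = 0.6 × 70 × 1.5 = 63 ksi.
R_n/Ω = (63 × 4.861) / 2.0 = 153.1 kips.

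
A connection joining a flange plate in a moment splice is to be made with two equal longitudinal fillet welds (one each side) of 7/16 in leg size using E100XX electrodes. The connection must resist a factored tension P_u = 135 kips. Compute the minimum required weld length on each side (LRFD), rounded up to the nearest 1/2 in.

L = 5 in on each side

E100XX → F_EXX = 100 ksi.
Throat t_e = 0.707 × 0.4375 = 0.3093 in.
φr_n = 0.75 × 0.6 × 100 × 0.3093 = 13.92 kips/in.
L_req = P_u / φr_n = 135 / 13.92 = 9.699 in total.
Per side: 9.699 / 2 = 4.849 in.
Round up → use L = 5 in on each side.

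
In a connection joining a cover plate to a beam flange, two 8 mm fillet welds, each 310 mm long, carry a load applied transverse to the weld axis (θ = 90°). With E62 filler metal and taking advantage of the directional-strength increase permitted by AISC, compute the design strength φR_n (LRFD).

E62XX → F_EXX = 620 MPa.
t_e = 0.707 × 8 = 5.656 mm; A_we = 5.656 × 620 = 3507 mm².
Directional factor: 1.0 + 0.5 sin^1.5(90°) = 1.5.
F_nw = 0.6 × 620 × 1.5 = 558 MPa.
φR_n = 0.75 × 558 × 3507 × 10⁻³ = 1468 kN.

φR_n ≈ 1470 kN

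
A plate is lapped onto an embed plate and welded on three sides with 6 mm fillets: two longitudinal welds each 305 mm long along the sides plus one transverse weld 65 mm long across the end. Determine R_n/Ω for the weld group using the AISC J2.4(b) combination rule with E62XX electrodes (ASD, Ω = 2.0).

R_n/Ω ≈ 533 kN

E62XX → F_EXX = 620 MPa.
t_e = 0.707 × 6 = 4.242 mm.
R_nwl = 0.6 × 620 × 4.242 × 610 × 10⁻³ = 962.6 kN (longitudinal, 2 welds).
R_nwt = 0.6 × 620 × 4.242 × 65 × 10⁻³ = 102.6 kN (transverse, base value).
(i) R_nwl + R_nwt = 1065 kN; (ii) 0.85 R_nwl + 1.5 R_nwt = 972.1 kN.
R_n = max = 1065 kN [governs: (i)]; R_n/Ω = 532.6 kN.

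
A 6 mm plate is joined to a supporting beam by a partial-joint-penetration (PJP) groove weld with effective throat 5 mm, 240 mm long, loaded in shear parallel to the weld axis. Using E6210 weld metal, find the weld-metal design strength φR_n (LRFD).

E62XX → F_EXX = 620 MPa.
Effective throat (given) t_e = 5 mm.
A_we = 5 × 240 = 1200 mm².
F_nw = 0.6 F_EXX = 372 MPa.
φR_n = 0.75 × 372 × 1200 × 10⁻³ = 334.8 kN.

φR_n ≈ 335 kN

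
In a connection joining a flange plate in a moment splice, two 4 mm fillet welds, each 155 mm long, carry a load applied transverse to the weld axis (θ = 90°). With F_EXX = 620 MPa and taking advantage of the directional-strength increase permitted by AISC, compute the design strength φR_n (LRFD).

φR_n ≈ 367 kN

t_e = 0.707 × 4 = 2.828 mm; A_we = 2.828 × 310 = 876.7 mm².
Directional factor: 1.0 + 0.5 sin^1.5(90°) = 1.5.
F_nw = 0.6 × 620 × 1.5 = 558 MPa.
φR_n = 0.75 × 558 × 876.7 × 10⁻³ = 366.9 kN.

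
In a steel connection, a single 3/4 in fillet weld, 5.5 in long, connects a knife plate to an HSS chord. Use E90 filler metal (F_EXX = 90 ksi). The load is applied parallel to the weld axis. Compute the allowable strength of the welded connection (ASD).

R_n/Ω ≈ 78.7 kip

Effective throat t_e = 0.707 × 0.75 = 0.5302 in.
Total length L = 5.5 in; A_we = 0.5302 × 5.5 = 2.916 in².
F_nw = 0.6 F_EXX = 0.6 × 90 = 54 ksi.
R_n = 54 × 2.916 = 157.5 kip; R_n/Ω = 157.5/2.0 = 78.74 kip.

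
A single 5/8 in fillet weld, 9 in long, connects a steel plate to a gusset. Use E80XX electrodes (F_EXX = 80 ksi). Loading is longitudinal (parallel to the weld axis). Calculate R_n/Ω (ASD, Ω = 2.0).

R_n/Ω ≈ 95.4 kip

Effective throat t_e = 0.707 × 0.625 = 0.4419 in.
Total length L = 9 in; A_we = 0.4419 × 9 = 3.977 in².
F_nw = 0.6 F_EXX = 0.6 × 80 = 48 ksi.
R_n = 48 × 3.977 = 190.9 kip; R_n/Ω = 190.9/2.0 = 95.44 kip.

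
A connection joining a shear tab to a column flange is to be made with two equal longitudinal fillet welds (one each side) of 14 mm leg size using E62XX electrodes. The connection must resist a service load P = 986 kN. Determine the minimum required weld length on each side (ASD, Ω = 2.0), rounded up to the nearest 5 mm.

E62XX → F_EXX = 620 MPa.
Throat t_e = 0.707 × 14 = 9.898 mm.
r_n/Ω = (0.6 × 620 × 9.898) / 2.0 = 1841 N/mm = 1.841 kN/mm.
L_req = P / (r_n/Ω) = 986 / 1.841 = 535.6 mm total.
Per side: 535.6 / 2 = 267.8 mm.
Round up → use L = 270 mm on each side.

L = 270 mm on each side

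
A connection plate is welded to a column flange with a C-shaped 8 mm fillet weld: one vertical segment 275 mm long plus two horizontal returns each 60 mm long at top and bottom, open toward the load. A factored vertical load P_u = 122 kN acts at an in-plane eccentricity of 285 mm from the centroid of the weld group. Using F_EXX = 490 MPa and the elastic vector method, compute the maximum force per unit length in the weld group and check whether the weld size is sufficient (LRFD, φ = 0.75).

f_max ≈ 1380 N/mm; NOT adequate

Total weld length L_w = 395 mm. Treat welds as unit-width lines.
Centroid: x̄ = 2×60×30 / 395 = 9.114 mm from the vertical weld.
Polar moment about centroid: J = I_x + I_y = [275³/12 + 2×60×137.5²] + [275×9.114² + 2(60³/12 + 60×20.89²)] = 4113000 mm³.
Direct shear f_v = P/L_w = 122×10³ / 395 = 308.9 N/mm (vertical).
Torsion M = P·e = 122×10³ × 285 = 34770000 N·mm.
Critical point at (x, y) = (50.89, 137.5) from centroid. f_tx = M·y/J = 1162 N/mm; f_ty = M·x/J = 430.2 N/mm.
Resultant f_max = √[f_tx² + (f_v + f_ty)²] = √[1162² + (308.9 + 430.2)²] = 1377 N/mm.
Capacity per unit length: φr_n = 0.75 × 0.6 × 490 × (0.707 × 8) = 1247 N/mm.
1377 > 1247 → NOT adequate.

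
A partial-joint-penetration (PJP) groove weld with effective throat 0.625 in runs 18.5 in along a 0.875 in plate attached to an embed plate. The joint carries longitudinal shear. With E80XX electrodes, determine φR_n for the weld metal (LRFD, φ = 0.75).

φR_n ≈ 416 kips

E80XX → F_EXX = 80 ksi.
Effective throat (given) t_e = 0.625 in.
A_we = 0.625 × 18.5 = 11.56 in².
F_nw = 0.6 F_EXX = 48 ksi.
φR_n = 0.75 × 48 × 11.56 = 416.2 kips.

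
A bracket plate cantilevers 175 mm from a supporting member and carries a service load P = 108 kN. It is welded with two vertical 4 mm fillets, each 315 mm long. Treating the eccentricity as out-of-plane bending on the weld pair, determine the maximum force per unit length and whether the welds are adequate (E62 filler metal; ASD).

f_max ≈ 597 N/mm; NOT adequate

E62XX → F_EXX = 620 MPa.
L_w = 2 × 315 = 630 mm; section modulus (unit throat) S = 2 × L²/6 = 33080 mm².
Direct shear f_v = P/L_w = 108×10³/630 = 171.4 N/mm.
Moment M = P × e = 108×10³ × 175 = 18900000 N·mm; bending f_b = M/S = 571.4 N/mm.
f_max = √(f_v² + f_b²) = √(171.4² + 571.4²) = 596.6 N/mm.
r_n/Ω = (1/2.0) × 0.6 × 620 × (0.707 × 4) = 526 N/mm → NOT adequate.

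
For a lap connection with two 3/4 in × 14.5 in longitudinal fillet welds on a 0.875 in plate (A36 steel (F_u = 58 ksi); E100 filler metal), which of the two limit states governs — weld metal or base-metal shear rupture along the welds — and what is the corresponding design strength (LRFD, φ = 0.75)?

φR_n ≈ 662 kip (base-metal shear rupture governs)

E100XX → F_EXX = 100 ksi.
t_e = 0.707 × 0.75 = 0.5302 in; L = 29 in.
Weld metal: φR_n = 0.75 × 0.6 × 100 × 0.5302 × 29 = 692 kip.
Base metal (shear rupture): φR_n = 0.75 × 0.6 × 58 × 0.875 × 29 = 662.3 kip.
Governing: base-metal shear rupture.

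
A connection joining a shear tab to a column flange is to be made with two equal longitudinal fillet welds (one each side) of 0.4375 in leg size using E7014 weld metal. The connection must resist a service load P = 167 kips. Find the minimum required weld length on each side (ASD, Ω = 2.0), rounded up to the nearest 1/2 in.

L = 13 in on each side

E70XX → F_EXX = 70 ksi.
Throat t_e = 0.707 × 0.4375 = 0.3093 in.
r_n/Ω = (0.6 × 70 × 0.3093) / 2.0 = 6.496 kip/in.
L_req = P / (r_n/Ω) = 167 / 6.496 = 25.71 in total.
Per side: 25.71 / 2 = 12.85 in.
Round up → use L = 13 in on each side.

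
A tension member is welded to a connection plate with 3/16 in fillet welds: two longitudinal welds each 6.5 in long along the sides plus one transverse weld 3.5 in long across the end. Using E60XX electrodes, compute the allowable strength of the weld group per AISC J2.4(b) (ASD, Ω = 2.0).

E60XX → F_EXX = 60 ksi.
t_e = 0.707 × 0.1875 = 0.1326 in.
R_nwl = 0.6 × 60 × 0.1326 × 13 = 62.04 kip (longitudinal, 2 welds).
R_nwt = 0.6 × 60 × 0.1326 × 3.5 = 16.7 kip (transverse, base value).
(i) R_nwl + R_nwt = 78.74 kip; (ii) 0.85 R_nwl + 1.5 R_nwt = 77.79 kip.
R_n = max = 78.74 kip [governs: (i)]; R_n/Ω = 39.37 kip.

R_n/Ω ≈ 39.4 kip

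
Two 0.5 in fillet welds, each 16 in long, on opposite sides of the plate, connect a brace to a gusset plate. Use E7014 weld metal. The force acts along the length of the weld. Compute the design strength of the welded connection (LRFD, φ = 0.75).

φR_n ≈ 356 kips

E70XX → F_EXX = 70 ksi.
Effective throat t_e = 0.707 × 0.5 = 0.3535 in.
Total length L = 32 in; A_we = 0.3535 × 32 = 11.31 in².
F_nw = 0.6 F_EXX = 0.6 × 70 = 42 ksi.
φR_n = 0.75 × 42 × 11.31 = 356.3 kips.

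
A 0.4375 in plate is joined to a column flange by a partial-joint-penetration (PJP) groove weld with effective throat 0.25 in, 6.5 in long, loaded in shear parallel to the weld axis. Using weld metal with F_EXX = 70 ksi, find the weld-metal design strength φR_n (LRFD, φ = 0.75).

Effective throat (given) t_e = 0.25 in.
A_we = 0.25 × 6.5 = 1.625 in².
F_nw = 0.6 F_EXX = 42 ksi.
φR_n = 0.75 × 42 × 1.625 = 51.19 kip.

φR_n ≈ 51.2 kip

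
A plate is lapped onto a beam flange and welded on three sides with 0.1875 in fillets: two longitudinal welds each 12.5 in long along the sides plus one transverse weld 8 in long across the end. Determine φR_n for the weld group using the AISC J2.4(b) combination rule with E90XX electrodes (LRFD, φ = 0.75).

E90XX → F_EXX = 90 ksi.
t_e = 0.707 × 0.1875 = 0.1326 in.
R_nwl = 0.6 × 90 × 0.1326 × 25 = 179 kips (longitudinal, 2 welds).
R_nwt = 0.6 × 90 × 0.1326 × 8 = 57.27 kips (transverse, base value).
(i) R_nwl + R_nwt = 236.2 kips; (ii) 0.85 R_nwl + 1.5 R_nwt = 238 kips.
R_n = max = 238 kips [governs: (ii)]; φR_n = 178.5 kips.

φR_n ≈ 179 kips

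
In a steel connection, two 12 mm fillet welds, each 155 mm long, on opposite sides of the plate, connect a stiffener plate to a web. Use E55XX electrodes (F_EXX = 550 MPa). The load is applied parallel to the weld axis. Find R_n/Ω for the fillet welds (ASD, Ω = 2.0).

R_n/Ω ≈ 434 kN

Effective throat t_e = 0.707 × 12 = 8.484 mm.
Total length L = 310 mm; A_we = 8.484 × 310 = 2630 mm².
F_nw = 0.6 F_EXX = 0.6 × 550 = 330 MPa.
R_n = 330 × 2630 × 10⁻³ = 867.9 kN; R_n/Ω = 867.9/2.0 = 434 kN.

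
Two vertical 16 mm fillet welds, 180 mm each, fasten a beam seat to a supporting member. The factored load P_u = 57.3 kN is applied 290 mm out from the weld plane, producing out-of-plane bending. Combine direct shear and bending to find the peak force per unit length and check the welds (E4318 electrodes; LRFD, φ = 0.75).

E43XX → F_EXX = 430 MPa.
L_w = 2 × 180 = 360 mm; section modulus (unit throat) S = 2 × L²/6 = 10800 mm².
Direct shear f_v = P/L_w = 57.3×10³/360 = 159.2 N/mm.
Moment M = P × e = 57.3×10³ × 290 = 16617000 N·mm; bending f_b = M/S = 1539 N/mm.
f_max = √(f_v² + f_b²) = √(159.2² + 1539²) = 1547 N/mm.
φr_n = 0.75 × 0.6 × 430 × (0.707 × 16) = 2189 N/mm → adequate.

f_max ≈ 1550 N/mm; adequate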